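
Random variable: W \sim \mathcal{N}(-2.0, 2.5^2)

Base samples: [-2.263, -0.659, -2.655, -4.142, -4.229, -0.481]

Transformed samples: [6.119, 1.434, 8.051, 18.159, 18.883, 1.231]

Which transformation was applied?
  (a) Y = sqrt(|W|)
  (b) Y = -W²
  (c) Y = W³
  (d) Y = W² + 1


Checking option (d) Y = W² + 1:
  W = -2.263 -> Y = 6.119 ✓
  W = -0.659 -> Y = 1.434 ✓
  W = -2.655 -> Y = 8.051 ✓
All samples match this transformation.

(d) W² + 1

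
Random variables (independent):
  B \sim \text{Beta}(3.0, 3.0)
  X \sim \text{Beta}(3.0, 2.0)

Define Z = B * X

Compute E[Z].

For independent RVs: E[XY] = E[X]*E[Y]
E[B] = 0.5
E[X] = 0.6
E[Z] = 0.5 * 0.6 = 0.3

0.3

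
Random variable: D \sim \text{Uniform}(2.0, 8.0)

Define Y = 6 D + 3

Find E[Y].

For Y = 6D + 3:
E[Y] = 6 * E[D] + 3
E[D] = (2 + 8)/2 = 5
E[Y] = 6 * 5 + 3 = 33

33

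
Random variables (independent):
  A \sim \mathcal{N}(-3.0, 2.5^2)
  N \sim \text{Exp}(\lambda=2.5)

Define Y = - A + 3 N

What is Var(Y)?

For independent RVs: Var(aX + bY) = a²Var(X) + b²Var(Y)
Var(A) = 6.25
Var(N) = 0.16
Var(Y) = (-1)²*6.25 + 3²*0.16
= 1*6.25 + 9*0.16 = 7.69

7.69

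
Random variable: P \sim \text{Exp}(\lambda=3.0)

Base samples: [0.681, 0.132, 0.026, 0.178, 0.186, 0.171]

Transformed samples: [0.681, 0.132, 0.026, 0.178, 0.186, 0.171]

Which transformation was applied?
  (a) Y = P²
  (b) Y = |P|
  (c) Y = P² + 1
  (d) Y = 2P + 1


Checking option (b) Y = |P|:
  P = 0.681 -> Y = 0.681 ✓
  P = 0.132 -> Y = 0.132 ✓
  P = 0.026 -> Y = 0.026 ✓
All samples match this transformation.

(b) |P|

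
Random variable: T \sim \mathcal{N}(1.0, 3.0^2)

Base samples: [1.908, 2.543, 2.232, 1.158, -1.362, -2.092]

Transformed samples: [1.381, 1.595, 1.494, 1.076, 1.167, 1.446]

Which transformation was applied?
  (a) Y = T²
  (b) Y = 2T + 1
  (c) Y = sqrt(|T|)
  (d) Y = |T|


Checking option (c) Y = sqrt(|T|):
  T = 1.908 -> Y = 1.381 ✓
  T = 2.543 -> Y = 1.595 ✓
  T = 2.232 -> Y = 1.494 ✓
All samples match this transformation.

(c) sqrt(|T|)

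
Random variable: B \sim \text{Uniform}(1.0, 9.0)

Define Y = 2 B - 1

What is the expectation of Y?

For Y = 2B - 1:
E[Y] = 2 * E[B] - 1
E[B] = (1 + 9)/2 = 5
E[Y] = 2 * 5 - 1 = 9

9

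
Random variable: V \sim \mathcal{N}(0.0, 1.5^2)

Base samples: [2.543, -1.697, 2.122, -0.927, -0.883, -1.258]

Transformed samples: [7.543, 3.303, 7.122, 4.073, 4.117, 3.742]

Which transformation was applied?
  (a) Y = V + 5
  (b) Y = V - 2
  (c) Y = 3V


Checking option (a) Y = V + 5:
  V = 2.543 -> Y = 7.543 ✓
  V = -1.697 -> Y = 3.303 ✓
  V = 2.122 -> Y = 7.122 ✓
All samples match this transformation.

(a) V + 5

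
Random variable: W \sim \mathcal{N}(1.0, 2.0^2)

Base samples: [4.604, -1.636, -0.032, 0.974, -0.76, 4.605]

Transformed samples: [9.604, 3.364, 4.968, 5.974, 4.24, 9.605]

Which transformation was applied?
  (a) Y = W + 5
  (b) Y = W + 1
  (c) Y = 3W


Checking option (a) Y = W + 5:
  W = 4.604 -> Y = 9.604 ✓
  W = -1.636 -> Y = 3.364 ✓
  W = -0.032 -> Y = 4.968 ✓
All samples match this transformation.

(a) W + 5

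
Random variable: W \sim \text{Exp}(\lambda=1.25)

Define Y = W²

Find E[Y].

E[W²] = Var(W) + (E[W])² = 0.64 + 0.64 = 1.28

1.28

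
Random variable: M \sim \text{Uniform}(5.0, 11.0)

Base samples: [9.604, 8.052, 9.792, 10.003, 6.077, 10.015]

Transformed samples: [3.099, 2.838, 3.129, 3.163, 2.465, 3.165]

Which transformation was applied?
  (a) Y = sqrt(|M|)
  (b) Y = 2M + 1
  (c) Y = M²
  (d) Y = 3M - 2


Checking option (a) Y = sqrt(|M|):
  M = 9.604 -> Y = 3.099 ✓
  M = 8.052 -> Y = 2.838 ✓
  M = 9.792 -> Y = 3.129 ✓
All samples match this transformation.

(a) sqrt(|M|)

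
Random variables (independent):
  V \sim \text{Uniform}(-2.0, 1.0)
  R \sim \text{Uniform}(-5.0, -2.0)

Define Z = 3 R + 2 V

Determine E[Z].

E[Z] = 2*E[V] + 3*E[R]
E[V] = -0.5
E[R] = -3.5
E[Z] = 2*(-0.5) + 3*(-3.5) = -11.5

-11.5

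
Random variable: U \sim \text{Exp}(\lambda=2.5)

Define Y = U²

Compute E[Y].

E[U²] = Var(U) + (E[U])² = 0.16 + 0.16 = 0.32

0.32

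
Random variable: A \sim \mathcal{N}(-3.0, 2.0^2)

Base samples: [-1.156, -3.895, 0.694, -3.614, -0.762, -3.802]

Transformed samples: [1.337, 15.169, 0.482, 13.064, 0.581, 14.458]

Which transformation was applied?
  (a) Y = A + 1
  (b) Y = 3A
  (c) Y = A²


Checking option (c) Y = A²:
  A = -1.156 -> Y = 1.337 ✓
  A = -3.895 -> Y = 15.169 ✓
  A = 0.694 -> Y = 0.482 ✓
All samples match this transformation.

(c) A²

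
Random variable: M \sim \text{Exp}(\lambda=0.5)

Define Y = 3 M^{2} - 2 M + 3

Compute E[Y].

E[Y] = 3*E[M²] - 2*E[M] + 3
E[M] = 2
E[M²] = Var(M) + (E[M])² = 4 + 4 = 8
E[Y] = 3*8 - 2*2 + 3 = 23

23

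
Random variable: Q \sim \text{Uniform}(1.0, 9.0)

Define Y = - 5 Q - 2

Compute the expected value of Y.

For Y = -5Q - 2:
E[Y] = -5 * E[Q] - 2
E[Q] = (1 + 9)/2 = 5
E[Y] = -5 * 5 - 2 = -27

-27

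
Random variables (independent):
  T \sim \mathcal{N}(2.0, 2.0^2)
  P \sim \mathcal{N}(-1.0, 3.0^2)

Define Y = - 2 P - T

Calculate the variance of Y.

For independent RVs: Var(aX + bY) = a²Var(X) + b²Var(Y)
Var(T) = 4
Var(P) = 9
Var(Y) = (-1)²*4 + (-2)²*9
= 1*4 + 4*9 = 40

40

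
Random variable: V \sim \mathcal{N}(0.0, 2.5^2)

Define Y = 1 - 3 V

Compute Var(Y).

For Y = aV + b: Var(Y) = a² * Var(V)
Var(V) = 2.5^2 = 6.25
Var(Y) = (-3)² * 6.25 = 9 * 6.25 = 56.25

56.25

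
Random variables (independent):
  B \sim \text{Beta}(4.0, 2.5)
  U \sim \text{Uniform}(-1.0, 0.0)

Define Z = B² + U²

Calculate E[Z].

E[Z] = E[B²] + E[U²]
E[B²] = Var(B) + E[B]² = 0.031558185 + 0.37869822 = 0.41025641
E[U²] = Var(U) + E[U]² = 0.083333333 + 0.25 = 0.33333333
E[Z] = 0.41025641 + 0.33333333 = 0.74358974

0.74358974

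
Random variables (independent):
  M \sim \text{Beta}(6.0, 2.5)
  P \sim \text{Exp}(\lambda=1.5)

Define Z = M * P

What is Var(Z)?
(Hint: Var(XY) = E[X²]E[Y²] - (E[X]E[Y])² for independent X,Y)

Var(XY) = E[X²]E[Y²] - (E[X]E[Y])²
E[M] = 0.70588235, Var(M) = 0.021853943
E[P] = 0.66666667, Var(P) = 0.44444444
E[M²] = 0.021853943 + 0.70588235² = 0.52012384
E[P²] = 0.44444444 + 0.66666667² = 0.88888889
Var(Z) = 0.52012384*0.88888889 - (0.70588235*0.66666667)²
= 0.4623323 - 0.22145329 = 0.24087901

0.24087901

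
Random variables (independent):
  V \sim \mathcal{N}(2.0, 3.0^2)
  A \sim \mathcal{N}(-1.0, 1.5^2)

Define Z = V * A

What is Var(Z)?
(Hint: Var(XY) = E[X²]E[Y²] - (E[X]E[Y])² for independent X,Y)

Var(XY) = E[X²]E[Y²] - (E[X]E[Y])²
E[V] = 2, Var(V) = 9
E[A] = -1, Var(A) = 2.25
E[V²] = 9 + 2² = 13
E[A²] = 2.25 + (-1)² = 3.25
Var(Z) = 13*3.25 - (2*(-1))²
= 42.25 - 4 = 38.25

38.25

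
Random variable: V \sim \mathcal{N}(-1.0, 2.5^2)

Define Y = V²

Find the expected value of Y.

Using E[X²] = Var(X) + (E[X])²:
E[V] = -1
Var(V) = 2.5^2 = 6.25
E[V²] = 6.25 + (-1)² = 6.25 + 1 = 7.25

7.25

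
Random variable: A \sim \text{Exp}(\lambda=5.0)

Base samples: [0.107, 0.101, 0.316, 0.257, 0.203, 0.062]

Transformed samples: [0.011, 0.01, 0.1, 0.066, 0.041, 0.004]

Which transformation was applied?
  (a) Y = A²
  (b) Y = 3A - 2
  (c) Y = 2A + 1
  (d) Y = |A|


Checking option (a) Y = A²:
  A = 0.107 -> Y = 0.011 ✓
  A = 0.101 -> Y = 0.01 ✓
  A = 0.316 -> Y = 0.1 ✓
All samples match this transformation.

(a) A²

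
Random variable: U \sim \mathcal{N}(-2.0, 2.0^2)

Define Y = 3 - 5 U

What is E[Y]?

For Y = -5U + 3:
E[Y] = -5 * E[U] + 3
E[U] = -2.0 = -2
E[Y] = -5 * (-2) + 3 = 13

13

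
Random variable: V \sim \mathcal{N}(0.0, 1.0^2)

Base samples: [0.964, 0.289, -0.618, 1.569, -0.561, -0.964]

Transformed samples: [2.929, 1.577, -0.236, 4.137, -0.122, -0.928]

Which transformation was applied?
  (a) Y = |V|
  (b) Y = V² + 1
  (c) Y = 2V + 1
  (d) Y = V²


Checking option (c) Y = 2V + 1:
  V = 0.964 -> Y = 2.929 ✓
  V = 0.289 -> Y = 1.577 ✓
  V = -0.618 -> Y = -0.236 ✓
All samples match this transformation.

(c) 2V + 1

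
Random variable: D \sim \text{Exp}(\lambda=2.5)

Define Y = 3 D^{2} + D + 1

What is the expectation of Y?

E[Y] = 3*E[D²] + 1*E[D] + 1
E[D] = 0.4
E[D²] = Var(D) + (E[D])² = 0.16 + 0.16 = 0.32
E[Y] = 3*0.32 + 1*0.4 + 1 = 2.36

2.36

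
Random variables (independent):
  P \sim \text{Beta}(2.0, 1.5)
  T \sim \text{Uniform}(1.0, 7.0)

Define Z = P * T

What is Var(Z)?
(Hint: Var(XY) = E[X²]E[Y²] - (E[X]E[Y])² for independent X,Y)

Var(XY) = E[X²]E[Y²] - (E[X]E[Y])²
E[P] = 0.57142857, Var(P) = 0.054421769
E[T] = 4, Var(T) = 3
E[P²] = 0.054421769 + 0.57142857² = 0.38095238
E[T²] = 3 + 4² = 19
Var(Z) = 0.38095238*19 - (0.57142857*4)²
= 7.2380952 - 5.2244898 = 2.0136054

2.0136054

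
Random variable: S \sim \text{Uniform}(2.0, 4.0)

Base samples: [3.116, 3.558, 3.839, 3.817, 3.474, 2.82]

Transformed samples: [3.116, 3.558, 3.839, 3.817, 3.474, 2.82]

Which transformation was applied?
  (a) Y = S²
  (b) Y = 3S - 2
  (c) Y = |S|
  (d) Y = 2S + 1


Checking option (c) Y = |S|:
  S = 3.116 -> Y = 3.116 ✓
  S = 3.558 -> Y = 3.558 ✓
  S = 3.839 -> Y = 3.839 ✓
All samples match this transformation.

(c) |S|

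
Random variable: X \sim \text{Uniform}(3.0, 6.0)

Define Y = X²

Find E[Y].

E[X²] = Var(X) + (E[X])² = 0.75 + 20.25 = 21

21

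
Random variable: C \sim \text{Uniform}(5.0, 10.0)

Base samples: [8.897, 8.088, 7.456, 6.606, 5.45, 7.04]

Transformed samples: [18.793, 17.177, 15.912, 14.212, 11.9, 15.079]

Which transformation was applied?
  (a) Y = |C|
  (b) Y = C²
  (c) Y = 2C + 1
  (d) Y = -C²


Checking option (c) Y = 2C + 1:
  C = 8.897 -> Y = 18.793 ✓
  C = 8.088 -> Y = 17.177 ✓
  C = 7.456 -> Y = 15.912 ✓
All samples match this transformation.

(c) 2C + 1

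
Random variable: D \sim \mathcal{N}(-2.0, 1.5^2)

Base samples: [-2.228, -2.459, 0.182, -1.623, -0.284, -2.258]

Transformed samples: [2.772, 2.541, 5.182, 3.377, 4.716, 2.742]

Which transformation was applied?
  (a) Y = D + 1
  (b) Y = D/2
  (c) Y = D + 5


Checking option (c) Y = D + 5:
  D = -2.228 -> Y = 2.772 ✓
  D = -2.459 -> Y = 2.541 ✓
  D = 0.182 -> Y = 5.182 ✓
All samples match this transformation.

(c) D + 5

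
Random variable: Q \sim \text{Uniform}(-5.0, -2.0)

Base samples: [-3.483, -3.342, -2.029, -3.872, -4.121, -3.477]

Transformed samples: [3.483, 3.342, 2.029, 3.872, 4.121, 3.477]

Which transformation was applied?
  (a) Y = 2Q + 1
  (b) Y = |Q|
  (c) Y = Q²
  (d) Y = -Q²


Checking option (b) Y = |Q|:
  Q = -3.483 -> Y = 3.483 ✓
  Q = -3.342 -> Y = 3.342 ✓
  Q = -2.029 -> Y = 2.029 ✓
All samples match this transformation.

(b) |Q|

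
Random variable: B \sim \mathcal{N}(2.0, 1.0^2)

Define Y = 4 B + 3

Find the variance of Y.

For Y = aB + b: Var(Y) = a² * Var(B)
Var(B) = 1.0^2 = 1
Var(Y) = 4² * 1 = 16 * 1 = 16

16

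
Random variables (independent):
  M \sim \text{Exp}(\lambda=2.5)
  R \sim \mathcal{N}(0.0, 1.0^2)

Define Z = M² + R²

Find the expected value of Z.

E[Z] = E[M²] + E[R²]
E[M²] = Var(M) + E[M]² = 0.16 + 0.16 = 0.32
E[R²] = Var(R) + E[R]² = 1 + 0 = 1
E[Z] = 0.32 + 1 = 1.32

1.32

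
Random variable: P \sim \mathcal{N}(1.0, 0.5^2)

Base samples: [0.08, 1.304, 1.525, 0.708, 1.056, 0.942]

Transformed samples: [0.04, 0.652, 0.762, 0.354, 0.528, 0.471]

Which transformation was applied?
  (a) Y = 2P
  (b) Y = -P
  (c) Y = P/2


Checking option (c) Y = P/2:
  P = 0.08 -> Y = 0.04 ✓
  P = 1.304 -> Y = 0.652 ✓
  P = 1.525 -> Y = 0.762 ✓
All samples match this transformation.

(c) P/2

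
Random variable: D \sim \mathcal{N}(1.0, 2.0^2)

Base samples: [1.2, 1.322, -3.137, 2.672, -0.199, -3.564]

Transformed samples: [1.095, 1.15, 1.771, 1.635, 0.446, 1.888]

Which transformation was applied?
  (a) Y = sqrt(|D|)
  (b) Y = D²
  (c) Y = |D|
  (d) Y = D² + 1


Checking option (a) Y = sqrt(|D|):
  D = 1.2 -> Y = 1.095 ✓
  D = 1.322 -> Y = 1.15 ✓
  D = -3.137 -> Y = 1.771 ✓
All samples match this transformation.

(a) sqrt(|D|)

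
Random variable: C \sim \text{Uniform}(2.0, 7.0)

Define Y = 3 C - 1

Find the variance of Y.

For Y = aC + b: Var(Y) = a² * Var(C)
Var(C) = (7 - 2)^2/12 = 2.0833333
Var(Y) = 3² * 2.0833333 = 9 * 2.0833333 = 18.75

18.75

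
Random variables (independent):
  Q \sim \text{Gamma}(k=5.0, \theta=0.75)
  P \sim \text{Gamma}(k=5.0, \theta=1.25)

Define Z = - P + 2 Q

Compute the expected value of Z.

E[Z] = 2*E[Q] - 1*E[P]
E[Q] = 3.75
E[P] = 6.25
E[Z] = 2*3.75 - 1*6.25 = 1.25

1.25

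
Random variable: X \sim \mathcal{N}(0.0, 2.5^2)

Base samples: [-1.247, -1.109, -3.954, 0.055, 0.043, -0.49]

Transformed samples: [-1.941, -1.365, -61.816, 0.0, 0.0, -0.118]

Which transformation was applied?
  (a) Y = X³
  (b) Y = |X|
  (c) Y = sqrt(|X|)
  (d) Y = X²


Checking option (a) Y = X³:
  X = -1.247 -> Y = -1.941 ✓
  X = -1.109 -> Y = -1.365 ✓
  X = -3.954 -> Y = -61.816 ✓
All samples match this transformation.

(a) X³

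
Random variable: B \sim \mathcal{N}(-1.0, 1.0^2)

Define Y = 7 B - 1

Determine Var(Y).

For Y = aB + b: Var(Y) = a² * Var(B)
Var(B) = 1.0^2 = 1
Var(Y) = 7² * 1 = 49 * 1 = 49

49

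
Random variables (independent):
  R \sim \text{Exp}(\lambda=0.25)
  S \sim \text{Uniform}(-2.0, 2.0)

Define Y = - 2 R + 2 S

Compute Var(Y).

For independent RVs: Var(aX + bY) = a²Var(X) + b²Var(Y)
Var(R) = 16
Var(S) = 1.3333333
Var(Y) = (-2)²*16 + 2²*1.3333333
= 4*16 + 4*1.3333333 = 69.333333

69.333333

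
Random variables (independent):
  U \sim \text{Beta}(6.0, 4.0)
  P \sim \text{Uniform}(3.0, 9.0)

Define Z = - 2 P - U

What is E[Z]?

E[Z] = -1*E[U] - 2*E[P]
E[U] = 0.6
E[P] = 6
E[Z] = -1*0.6 - 2*6 = -12.6

-12.6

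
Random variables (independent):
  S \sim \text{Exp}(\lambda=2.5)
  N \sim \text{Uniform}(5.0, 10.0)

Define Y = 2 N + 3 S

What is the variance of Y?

For independent RVs: Var(aX + bY) = a²Var(X) + b²Var(Y)
Var(S) = 0.16
Var(N) = 2.0833333
Var(Y) = 3²*0.16 + 2²*2.0833333
= 9*0.16 + 4*2.0833333 = 9.7733333

9.7733333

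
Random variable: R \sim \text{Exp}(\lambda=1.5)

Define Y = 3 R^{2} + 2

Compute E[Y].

E[Y] = 3*E[R²] + 2
E[R] = 0.66666667
E[R²] = Var(R) + (E[R])² = 0.44444444 + 0.44444444 = 0.88888889
E[Y] = 3*0.88888889 + 2 = 4.6666667

4.6666667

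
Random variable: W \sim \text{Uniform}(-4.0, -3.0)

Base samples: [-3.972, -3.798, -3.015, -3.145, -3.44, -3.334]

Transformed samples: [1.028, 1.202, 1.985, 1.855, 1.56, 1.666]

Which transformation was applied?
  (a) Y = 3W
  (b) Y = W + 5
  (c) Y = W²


Checking option (b) Y = W + 5:
  W = -3.972 -> Y = 1.028 ✓
  W = -3.798 -> Y = 1.202 ✓
  W = -3.015 -> Y = 1.985 ✓
All samples match this transformation.

(b) W + 5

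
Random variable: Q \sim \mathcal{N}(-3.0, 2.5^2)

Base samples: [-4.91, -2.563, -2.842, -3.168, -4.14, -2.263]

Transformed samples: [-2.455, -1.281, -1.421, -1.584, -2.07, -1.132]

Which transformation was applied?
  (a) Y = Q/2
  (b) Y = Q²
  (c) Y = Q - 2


Checking option (a) Y = Q/2:
  Q = -4.91 -> Y = -2.455 ✓
  Q = -2.563 -> Y = -1.281 ✓
  Q = -2.842 -> Y = -1.421 ✓
All samples match this transformation.

(a) Q/2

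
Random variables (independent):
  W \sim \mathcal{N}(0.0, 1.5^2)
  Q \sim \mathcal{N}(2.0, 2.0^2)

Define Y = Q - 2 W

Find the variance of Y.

For independent RVs: Var(aX + bY) = a²Var(X) + b²Var(Y)
Var(W) = 2.25
Var(Q) = 4
Var(Y) = (-2)²*2.25 + 1²*4
= 4*2.25 + 1*4 = 13

13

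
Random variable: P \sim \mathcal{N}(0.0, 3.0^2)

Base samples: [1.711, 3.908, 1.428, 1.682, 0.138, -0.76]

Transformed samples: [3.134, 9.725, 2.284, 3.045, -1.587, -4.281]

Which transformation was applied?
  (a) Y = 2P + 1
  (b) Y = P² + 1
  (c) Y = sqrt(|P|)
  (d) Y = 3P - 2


Checking option (d) Y = 3P - 2:
  P = 1.711 -> Y = 3.134 ✓
  P = 3.908 -> Y = 9.725 ✓
  P = 1.428 -> Y = 2.284 ✓
All samples match this transformation.

(d) 3P - 2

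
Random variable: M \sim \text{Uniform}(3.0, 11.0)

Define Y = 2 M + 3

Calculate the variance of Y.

For Y = aM + b: Var(Y) = a² * Var(M)
Var(M) = (11 - 3)^2/12 = 5.3333333
Var(Y) = 2² * 5.3333333 = 4 * 5.3333333 = 21.333333

21.333333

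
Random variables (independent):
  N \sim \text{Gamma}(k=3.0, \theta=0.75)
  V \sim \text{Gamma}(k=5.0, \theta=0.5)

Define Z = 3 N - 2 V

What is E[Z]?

E[Z] = 3*E[N] - 2*E[V]
E[N] = 2.25
E[V] = 2.5
E[Z] = 3*2.25 - 2*2.5 = 1.75

1.75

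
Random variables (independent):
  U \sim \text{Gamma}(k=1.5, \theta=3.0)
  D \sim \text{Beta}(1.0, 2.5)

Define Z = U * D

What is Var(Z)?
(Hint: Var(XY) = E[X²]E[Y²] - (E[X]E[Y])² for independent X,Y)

Var(XY) = E[X²]E[Y²] - (E[X]E[Y])²
E[U] = 4.5, Var(U) = 13.5
E[D] = 0.28571429, Var(D) = 0.045351474
E[U²] = 13.5 + 4.5² = 33.75
E[D²] = 0.045351474 + 0.28571429² = 0.12698413
Var(Z) = 33.75*0.12698413 - (4.5*0.28571429)²
= 4.2857143 - 1.6530612 = 2.6326531

2.6326531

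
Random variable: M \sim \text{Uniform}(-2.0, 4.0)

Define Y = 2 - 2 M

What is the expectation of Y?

For Y = -2M + 2:
E[Y] = -2 * E[M] + 2
E[M] = (-2 + 4)/2 = 1
E[Y] = -2 * 1 + 2 = 0

0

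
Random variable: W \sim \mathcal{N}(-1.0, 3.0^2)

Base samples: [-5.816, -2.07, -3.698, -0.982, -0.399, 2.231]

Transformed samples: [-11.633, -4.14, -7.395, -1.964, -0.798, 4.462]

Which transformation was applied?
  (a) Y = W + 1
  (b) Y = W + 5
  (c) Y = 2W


Checking option (c) Y = 2W:
  W = -5.816 -> Y = -11.633 ✓
  W = -2.07 -> Y = -4.14 ✓
  W = -3.698 -> Y = -7.395 ✓
All samples match this transformation.

(c) 2W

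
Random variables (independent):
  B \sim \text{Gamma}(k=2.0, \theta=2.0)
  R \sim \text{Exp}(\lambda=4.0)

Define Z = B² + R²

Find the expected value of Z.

E[Z] = E[B²] + E[R²]
E[B²] = Var(B) + E[B]² = 8 + 16 = 24
E[R²] = Var(R) + E[R]² = 0.0625 + 0.0625 = 0.125
E[Z] = 24 + 0.125 = 24.125

24.125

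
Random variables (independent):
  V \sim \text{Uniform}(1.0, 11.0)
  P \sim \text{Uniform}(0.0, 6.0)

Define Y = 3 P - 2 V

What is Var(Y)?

For independent RVs: Var(aX + bY) = a²Var(X) + b²Var(Y)
Var(V) = 8.3333333
Var(P) = 3
Var(Y) = (-2)²*8.3333333 + 3²*3
= 4*8.3333333 + 9*3 = 60.333333

60.333333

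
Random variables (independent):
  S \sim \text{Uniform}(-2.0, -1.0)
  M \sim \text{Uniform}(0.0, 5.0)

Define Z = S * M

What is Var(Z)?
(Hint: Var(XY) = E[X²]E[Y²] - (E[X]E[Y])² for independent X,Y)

Var(XY) = E[X²]E[Y²] - (E[X]E[Y])²
E[S] = -1.5, Var(S) = 0.083333333
E[M] = 2.5, Var(M) = 2.0833333
E[S²] = 0.083333333 + (-1.5)² = 2.3333333
E[M²] = 2.0833333 + 2.5² = 8.3333333
Var(Z) = 2.3333333*8.3333333 - (-1.5*2.5)²
= 19.444444 - 14.0625 = 5.3819444

5.3819444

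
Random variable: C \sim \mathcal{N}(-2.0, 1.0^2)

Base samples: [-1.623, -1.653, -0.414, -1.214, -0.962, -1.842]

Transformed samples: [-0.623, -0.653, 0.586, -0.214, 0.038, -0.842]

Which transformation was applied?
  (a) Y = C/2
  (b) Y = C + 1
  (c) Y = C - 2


Checking option (b) Y = C + 1:
  C = -1.623 -> Y = -0.623 ✓
  C = -1.653 -> Y = -0.653 ✓
  C = -0.414 -> Y = 0.586 ✓
All samples match this transformation.

(b) C + 1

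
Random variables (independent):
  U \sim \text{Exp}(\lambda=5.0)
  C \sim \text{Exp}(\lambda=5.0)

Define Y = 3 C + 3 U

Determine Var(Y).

For independent RVs: Var(aX + bY) = a²Var(X) + b²Var(Y)
Var(U) = 0.04
Var(C) = 0.04
Var(Y) = 3²*0.04 + 3²*0.04
= 9*0.04 + 9*0.04 = 0.72

0.72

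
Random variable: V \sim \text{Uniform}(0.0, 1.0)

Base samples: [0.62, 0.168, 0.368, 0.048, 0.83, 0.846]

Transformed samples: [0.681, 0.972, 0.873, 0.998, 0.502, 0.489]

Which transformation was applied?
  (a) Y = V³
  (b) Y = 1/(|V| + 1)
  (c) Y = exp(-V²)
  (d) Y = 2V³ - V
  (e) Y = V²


Checking option (c) Y = exp(-V²):
  V = 0.62 -> Y = 0.681 ✓
  V = 0.168 -> Y = 0.972 ✓
  V = 0.368 -> Y = 0.873 ✓
All samples match this transformation.

(c) exp(-V²)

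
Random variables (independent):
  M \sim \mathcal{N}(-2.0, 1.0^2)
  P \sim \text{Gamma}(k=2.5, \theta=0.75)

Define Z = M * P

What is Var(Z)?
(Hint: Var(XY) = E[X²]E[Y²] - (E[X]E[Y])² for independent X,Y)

Var(XY) = E[X²]E[Y²] - (E[X]E[Y])²
E[M] = -2, Var(M) = 1
E[P] = 1.875, Var(P) = 1.40625
E[M²] = 1 + (-2)² = 5
E[P²] = 1.40625 + 1.875² = 4.921875
Var(Z) = 5*4.921875 - (-2*1.875)²
= 24.609375 - 14.0625 = 10.546875

10.546875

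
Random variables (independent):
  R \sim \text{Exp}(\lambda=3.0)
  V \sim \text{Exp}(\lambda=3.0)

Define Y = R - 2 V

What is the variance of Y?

For independent RVs: Var(aX + bY) = a²Var(X) + b²Var(Y)
Var(R) = 0.11111111
Var(V) = 0.11111111
Var(Y) = 1²*0.11111111 + (-2)²*0.11111111
= 1*0.11111111 + 4*0.11111111 = 0.55555556

0.55555556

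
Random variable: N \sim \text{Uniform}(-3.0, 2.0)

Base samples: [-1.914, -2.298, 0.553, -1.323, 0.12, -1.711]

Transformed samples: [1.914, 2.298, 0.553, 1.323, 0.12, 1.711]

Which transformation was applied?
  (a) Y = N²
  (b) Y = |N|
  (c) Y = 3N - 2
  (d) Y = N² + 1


Checking option (b) Y = |N|:
  N = -1.914 -> Y = 1.914 ✓
  N = -2.298 -> Y = 2.298 ✓
  N = 0.553 -> Y = 0.553 ✓
All samples match this transformation.

(b) |N|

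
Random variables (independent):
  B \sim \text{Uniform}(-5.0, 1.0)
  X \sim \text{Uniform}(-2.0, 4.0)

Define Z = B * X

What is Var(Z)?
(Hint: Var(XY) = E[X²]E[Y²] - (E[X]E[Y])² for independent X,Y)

Var(XY) = E[X²]E[Y²] - (E[X]E[Y])²
E[B] = -2, Var(B) = 3
E[X] = 1, Var(X) = 3
E[B²] = 3 + (-2)² = 7
E[X²] = 3 + 1² = 4
Var(Z) = 7*4 - (-2*1)²
= 28 - 4 = 24

24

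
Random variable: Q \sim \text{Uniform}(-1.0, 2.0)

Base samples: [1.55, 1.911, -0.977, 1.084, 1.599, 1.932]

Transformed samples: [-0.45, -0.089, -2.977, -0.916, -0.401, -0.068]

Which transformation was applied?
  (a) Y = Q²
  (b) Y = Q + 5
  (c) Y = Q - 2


Checking option (c) Y = Q - 2:
  Q = 1.55 -> Y = -0.45 ✓
  Q = 1.911 -> Y = -0.089 ✓
  Q = -0.977 -> Y = -2.977 ✓
All samples match this transformation.

(c) Q - 2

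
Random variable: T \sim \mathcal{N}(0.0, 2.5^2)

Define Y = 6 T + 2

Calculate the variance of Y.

For Y = aT + b: Var(Y) = a² * Var(T)
Var(T) = 2.5^2 = 6.25
Var(Y) = 6² * 6.25 = 36 * 6.25 = 225

225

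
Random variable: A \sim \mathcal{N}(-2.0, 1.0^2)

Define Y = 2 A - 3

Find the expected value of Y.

For Y = 2A - 3:
E[Y] = 2 * E[A] - 3
E[A] = -2.0 = -2
E[Y] = 2 * (-2) - 3 = -7

-7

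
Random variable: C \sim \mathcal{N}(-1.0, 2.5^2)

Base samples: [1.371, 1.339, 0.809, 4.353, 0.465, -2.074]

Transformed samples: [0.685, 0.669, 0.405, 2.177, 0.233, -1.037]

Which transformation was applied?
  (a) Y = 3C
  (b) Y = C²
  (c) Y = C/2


Checking option (c) Y = C/2:
  C = 1.371 -> Y = 0.685 ✓
  C = 1.339 -> Y = 0.669 ✓
  C = 0.809 -> Y = 0.405 ✓
All samples match this transformation.

(c) C/2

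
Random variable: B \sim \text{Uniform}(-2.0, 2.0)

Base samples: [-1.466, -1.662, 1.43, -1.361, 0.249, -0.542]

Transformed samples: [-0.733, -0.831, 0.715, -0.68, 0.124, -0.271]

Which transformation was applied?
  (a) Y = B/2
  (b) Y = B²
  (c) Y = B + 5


Checking option (a) Y = B/2:
  B = -1.466 -> Y = -0.733 ✓
  B = -1.662 -> Y = -0.831 ✓
  B = 1.43 -> Y = 0.715 ✓
All samples match this transformation.

(a) B/2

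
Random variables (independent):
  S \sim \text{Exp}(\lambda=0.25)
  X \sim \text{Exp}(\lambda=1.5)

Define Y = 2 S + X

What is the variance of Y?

For independent RVs: Var(aX + bY) = a²Var(X) + b²Var(Y)
Var(S) = 16
Var(X) = 0.44444444
Var(Y) = 2²*16 + 1²*0.44444444
= 4*16 + 1*0.44444444 = 64.444444

64.444444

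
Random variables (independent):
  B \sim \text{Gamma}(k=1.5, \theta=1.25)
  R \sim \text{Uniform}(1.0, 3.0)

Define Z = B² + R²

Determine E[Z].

E[Z] = E[B²] + E[R²]
E[B²] = Var(B) + E[B]² = 2.34375 + 3.515625 = 5.859375
E[R²] = Var(R) + E[R]² = 0.33333333 + 4 = 4.3333333
E[Z] = 5.859375 + 4.3333333 = 10.192708

10.192708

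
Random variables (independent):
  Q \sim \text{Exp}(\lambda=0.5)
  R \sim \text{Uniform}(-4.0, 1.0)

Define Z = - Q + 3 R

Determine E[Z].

E[Z] = -1*E[Q] + 3*E[R]
E[Q] = 2
E[R] = -1.5
E[Z] = -1*2 + 3*(-1.5) = -6.5

-6.5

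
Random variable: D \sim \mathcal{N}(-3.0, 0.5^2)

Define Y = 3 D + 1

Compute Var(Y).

For Y = aD + b: Var(Y) = a² * Var(D)
Var(D) = 0.5^2 = 0.25
Var(Y) = 3² * 0.25 = 9 * 0.25 = 2.25

2.25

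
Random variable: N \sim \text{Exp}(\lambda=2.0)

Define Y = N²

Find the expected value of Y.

Using E[X²] = Var(X) + (E[X])²:
E[N] = 0.5
Var(N) = 1/2.0^2 = 0.25
E[N²] = 0.25 + 0.5² = 0.25 + 0.25 = 0.5

0.5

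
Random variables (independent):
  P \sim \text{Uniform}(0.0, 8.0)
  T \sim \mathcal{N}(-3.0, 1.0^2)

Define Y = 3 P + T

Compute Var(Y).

For independent RVs: Var(aX + bY) = a²Var(X) + b²Var(Y)
Var(P) = 5.3333333
Var(T) = 1
Var(Y) = 3²*5.3333333 + 1²*1
= 9*5.3333333 + 1*1 = 49

49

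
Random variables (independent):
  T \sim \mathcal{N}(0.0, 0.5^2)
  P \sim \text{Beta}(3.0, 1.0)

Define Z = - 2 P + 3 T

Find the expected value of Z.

E[Z] = 3*E[T] - 2*E[P]
E[T] = 0
E[P] = 0.75
E[Z] = 3*0 - 2*0.75 = -1.5

-1.5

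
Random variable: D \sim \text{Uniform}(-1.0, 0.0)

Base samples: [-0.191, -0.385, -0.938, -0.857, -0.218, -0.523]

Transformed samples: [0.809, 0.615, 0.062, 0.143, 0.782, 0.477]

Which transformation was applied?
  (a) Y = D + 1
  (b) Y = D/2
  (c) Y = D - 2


Checking option (a) Y = D + 1:
  D = -0.191 -> Y = 0.809 ✓
  D = -0.385 -> Y = 0.615 ✓
  D = -0.938 -> Y = 0.062 ✓
All samples match this transformation.

(a) D + 1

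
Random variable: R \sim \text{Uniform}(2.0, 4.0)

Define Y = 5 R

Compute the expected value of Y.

For Y = 5R:
E[Y] = 5 * E[R]
E[R] = (2 + 4)/2 = 3
E[Y] = 5 * 3 = 15

15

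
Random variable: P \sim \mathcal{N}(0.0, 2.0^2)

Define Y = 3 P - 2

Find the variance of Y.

For Y = aP + b: Var(Y) = a² * Var(P)
Var(P) = 2.0^2 = 4
Var(Y) = 3² * 4 = 9 * 4 = 36

36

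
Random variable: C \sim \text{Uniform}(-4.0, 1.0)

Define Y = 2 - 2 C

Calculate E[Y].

For Y = -2C + 2:
E[Y] = -2 * E[C] + 2
E[C] = (-4 + 1)/2 = -1.5
E[Y] = -2 * (-1.5) + 2 = 5

5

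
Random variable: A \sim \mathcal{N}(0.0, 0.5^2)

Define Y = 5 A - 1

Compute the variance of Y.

For Y = aA + b: Var(Y) = a² * Var(A)
Var(A) = 0.5^2 = 0.25
Var(Y) = 5² * 0.25 = 25 * 0.25 = 6.25

6.25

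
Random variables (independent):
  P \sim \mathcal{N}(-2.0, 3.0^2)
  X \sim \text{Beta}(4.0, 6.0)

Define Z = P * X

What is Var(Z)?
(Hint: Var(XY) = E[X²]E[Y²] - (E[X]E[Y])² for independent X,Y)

Var(XY) = E[X²]E[Y²] - (E[X]E[Y])²
E[P] = -2, Var(P) = 9
E[X] = 0.4, Var(X) = 0.021818182
E[P²] = 9 + (-2)² = 13
E[X²] = 0.021818182 + 0.4² = 0.18181818
Var(Z) = 13*0.18181818 - (-2*0.4)²
= 2.3636364 - 0.64 = 1.7236364

1.7236364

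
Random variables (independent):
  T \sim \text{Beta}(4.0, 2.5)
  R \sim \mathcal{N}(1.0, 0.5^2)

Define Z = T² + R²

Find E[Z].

E[Z] = E[T²] + E[R²]
E[T²] = Var(T) + E[T]² = 0.031558185 + 0.37869822 = 0.41025641
E[R²] = Var(R) + E[R]² = 0.25 + 1 = 1.25
E[Z] = 0.41025641 + 1.25 = 1.6602564

1.6602564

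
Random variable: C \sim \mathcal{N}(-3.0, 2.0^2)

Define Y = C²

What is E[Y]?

Using E[X²] = Var(X) + (E[X])²:
E[C] = -3
Var(C) = 2.0^2 = 4
E[C²] = 4 + (-3)² = 4 + 9 = 13

13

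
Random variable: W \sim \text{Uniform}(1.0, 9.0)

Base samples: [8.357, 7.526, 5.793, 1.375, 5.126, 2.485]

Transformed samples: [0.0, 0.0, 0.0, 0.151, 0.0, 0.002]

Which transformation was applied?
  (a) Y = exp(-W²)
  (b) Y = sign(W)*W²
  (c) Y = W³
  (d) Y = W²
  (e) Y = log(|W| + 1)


Checking option (a) Y = exp(-W²):
  W = 8.357 -> Y = 0.0 ✓
  W = 7.526 -> Y = 0.0 ✓
  W = 5.793 -> Y = 0.0 ✓
All samples match this transformation.

(a) exp(-W²)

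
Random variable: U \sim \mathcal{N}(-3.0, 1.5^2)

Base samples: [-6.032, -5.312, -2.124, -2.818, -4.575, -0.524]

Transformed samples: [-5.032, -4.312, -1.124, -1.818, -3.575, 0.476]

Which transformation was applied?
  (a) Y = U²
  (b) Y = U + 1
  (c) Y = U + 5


Checking option (b) Y = U + 1:
  U = -6.032 -> Y = -5.032 ✓
  U = -5.312 -> Y = -4.312 ✓
  U = -2.124 -> Y = -1.124 ✓
All samples match this transformation.

(b) U + 1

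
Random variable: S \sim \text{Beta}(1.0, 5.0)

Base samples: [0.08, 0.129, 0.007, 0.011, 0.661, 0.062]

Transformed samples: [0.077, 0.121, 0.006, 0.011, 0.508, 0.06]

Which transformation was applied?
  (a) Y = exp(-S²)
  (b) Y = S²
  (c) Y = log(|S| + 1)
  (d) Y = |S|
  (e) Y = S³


Checking option (c) Y = log(|S| + 1):
  S = 0.08 -> Y = 0.077 ✓
  S = 0.129 -> Y = 0.121 ✓
  S = 0.007 -> Y = 0.006 ✓
All samples match this transformation.

(c) log(|S| + 1)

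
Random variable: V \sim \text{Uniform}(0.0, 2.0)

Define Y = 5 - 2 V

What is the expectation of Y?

For Y = -2V + 5:
E[Y] = -2 * E[V] + 5
E[V] = (0 + 2)/2 = 1
E[Y] = -2 * 1 + 5 = 3

3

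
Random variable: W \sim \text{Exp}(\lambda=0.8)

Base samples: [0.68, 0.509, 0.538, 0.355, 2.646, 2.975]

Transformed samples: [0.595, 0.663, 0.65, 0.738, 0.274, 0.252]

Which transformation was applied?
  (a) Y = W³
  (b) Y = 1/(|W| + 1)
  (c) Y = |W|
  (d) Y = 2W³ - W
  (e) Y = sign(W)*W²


Checking option (b) Y = 1/(|W| + 1):
  W = 0.68 -> Y = 0.595 ✓
  W = 0.509 -> Y = 0.663 ✓
  W = 0.538 -> Y = 0.65 ✓
All samples match this transformation.

(b) 1/(|W| + 1)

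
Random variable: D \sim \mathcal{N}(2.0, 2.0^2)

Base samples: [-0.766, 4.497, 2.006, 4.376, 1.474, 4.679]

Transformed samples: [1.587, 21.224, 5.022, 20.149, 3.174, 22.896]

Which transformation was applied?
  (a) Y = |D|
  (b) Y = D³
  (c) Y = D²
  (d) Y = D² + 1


Checking option (d) Y = D² + 1:
  D = -0.766 -> Y = 1.587 ✓
  D = 4.497 -> Y = 21.224 ✓
  D = 2.006 -> Y = 5.022 ✓
All samples match this transformation.

(d) D² + 1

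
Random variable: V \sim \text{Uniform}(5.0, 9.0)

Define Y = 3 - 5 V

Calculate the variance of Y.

For Y = aV + b: Var(Y) = a² * Var(V)
Var(V) = (9 - 5)^2/12 = 1.3333333
Var(Y) = (-5)² * 1.3333333 = 25 * 1.3333333 = 33.333333

33.333333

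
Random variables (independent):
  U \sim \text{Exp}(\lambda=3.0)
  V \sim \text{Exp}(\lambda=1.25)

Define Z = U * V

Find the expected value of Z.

For independent RVs: E[XY] = E[X]*E[Y]
E[U] = 0.33333333
E[V] = 0.8
E[Z] = 0.33333333 * 0.8 = 0.26666667

0.26666667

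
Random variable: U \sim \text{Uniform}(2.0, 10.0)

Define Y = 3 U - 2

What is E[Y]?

For Y = 3U - 2:
E[Y] = 3 * E[U] - 2
E[U] = (2 + 10)/2 = 6
E[Y] = 3 * 6 - 2 = 16

16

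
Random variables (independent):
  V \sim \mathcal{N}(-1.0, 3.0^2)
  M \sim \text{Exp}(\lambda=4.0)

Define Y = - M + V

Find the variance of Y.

For independent RVs: Var(aX + bY) = a²Var(X) + b²Var(Y)
Var(V) = 9
Var(M) = 0.0625
Var(Y) = 1²*9 + (-1)²*0.0625
= 1*9 + 1*0.0625 = 9.0625

9.0625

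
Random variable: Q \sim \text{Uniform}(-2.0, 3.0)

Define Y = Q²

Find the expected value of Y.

Using E[X²] = Var(X) + (E[X])²:
E[Q] = 0.5
Var(Q) = (3 + 2)^2/12 = 2.0833333
E[Q²] = 2.0833333 + 0.5² = 2.0833333 + 0.25 = 2.3333333

2.3333333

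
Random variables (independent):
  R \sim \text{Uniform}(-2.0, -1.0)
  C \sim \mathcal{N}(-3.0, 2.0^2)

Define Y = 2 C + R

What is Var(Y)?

For independent RVs: Var(aX + bY) = a²Var(X) + b²Var(Y)
Var(R) = 0.083333333
Var(C) = 4
Var(Y) = 1²*0.083333333 + 2²*4
= 1*0.083333333 + 4*4 = 16.083333

16.083333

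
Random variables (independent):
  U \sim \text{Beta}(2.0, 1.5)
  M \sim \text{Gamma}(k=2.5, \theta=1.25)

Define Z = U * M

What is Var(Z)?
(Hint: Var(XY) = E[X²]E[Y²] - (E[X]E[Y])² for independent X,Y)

Var(XY) = E[X²]E[Y²] - (E[X]E[Y])²
E[U] = 0.57142857, Var(U) = 0.054421769
E[M] = 3.125, Var(M) = 3.90625
E[U²] = 0.054421769 + 0.57142857² = 0.38095238
E[M²] = 3.90625 + 3.125² = 13.671875
Var(Z) = 0.38095238*13.671875 - (0.57142857*3.125)²
= 5.2083333 - 3.1887755 = 2.0195578

2.0195578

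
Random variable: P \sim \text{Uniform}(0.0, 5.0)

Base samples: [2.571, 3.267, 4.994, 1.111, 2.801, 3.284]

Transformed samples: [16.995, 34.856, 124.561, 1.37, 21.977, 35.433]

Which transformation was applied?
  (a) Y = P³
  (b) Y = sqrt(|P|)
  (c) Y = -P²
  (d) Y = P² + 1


Checking option (a) Y = P³:
  P = 2.571 -> Y = 16.995 ✓
  P = 3.267 -> Y = 34.856 ✓
  P = 4.994 -> Y = 124.561 ✓
All samples match this transformation.

(a) P³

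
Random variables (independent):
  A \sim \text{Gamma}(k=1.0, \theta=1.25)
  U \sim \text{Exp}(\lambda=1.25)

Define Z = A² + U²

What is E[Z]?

E[Z] = E[A²] + E[U²]
E[A²] = Var(A) + E[A]² = 1.5625 + 1.5625 = 3.125
E[U²] = Var(U) + E[U]² = 0.64 + 0.64 = 1.28
E[Z] = 3.125 + 1.28 = 4.405

4.405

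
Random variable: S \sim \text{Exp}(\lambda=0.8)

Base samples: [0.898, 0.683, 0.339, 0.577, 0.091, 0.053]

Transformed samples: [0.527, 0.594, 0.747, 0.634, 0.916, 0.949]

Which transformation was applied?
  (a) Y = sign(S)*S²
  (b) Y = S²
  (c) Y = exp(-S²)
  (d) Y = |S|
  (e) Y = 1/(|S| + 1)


Checking option (e) Y = 1/(|S| + 1):
  S = 0.898 -> Y = 0.527 ✓
  S = 0.683 -> Y = 0.594 ✓
  S = 0.339 -> Y = 0.747 ✓
All samples match this transformation.

(e) 1/(|S| + 1)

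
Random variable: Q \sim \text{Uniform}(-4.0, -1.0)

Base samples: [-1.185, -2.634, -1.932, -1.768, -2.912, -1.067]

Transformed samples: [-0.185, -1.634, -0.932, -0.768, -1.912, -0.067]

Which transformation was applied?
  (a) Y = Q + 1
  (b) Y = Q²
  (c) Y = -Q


Checking option (a) Y = Q + 1:
  Q = -1.185 -> Y = -0.185 ✓
  Q = -2.634 -> Y = -1.634 ✓
  Q = -1.932 -> Y = -0.932 ✓
All samples match this transformation.

(a) Q + 1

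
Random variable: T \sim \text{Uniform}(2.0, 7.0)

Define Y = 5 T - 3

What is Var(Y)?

For Y = aT + b: Var(Y) = a² * Var(T)
Var(T) = (7 - 2)^2/12 = 2.0833333
Var(Y) = 5² * 2.0833333 = 25 * 2.0833333 = 52.083333

52.083333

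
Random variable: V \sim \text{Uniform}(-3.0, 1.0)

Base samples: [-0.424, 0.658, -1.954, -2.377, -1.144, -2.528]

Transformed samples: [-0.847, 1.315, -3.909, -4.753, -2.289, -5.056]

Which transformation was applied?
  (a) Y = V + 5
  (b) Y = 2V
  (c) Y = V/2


Checking option (b) Y = 2V:
  V = -0.424 -> Y = -0.847 ✓
  V = 0.658 -> Y = 1.315 ✓
  V = -1.954 -> Y = -3.909 ✓
All samples match this transformation.

(b) 2V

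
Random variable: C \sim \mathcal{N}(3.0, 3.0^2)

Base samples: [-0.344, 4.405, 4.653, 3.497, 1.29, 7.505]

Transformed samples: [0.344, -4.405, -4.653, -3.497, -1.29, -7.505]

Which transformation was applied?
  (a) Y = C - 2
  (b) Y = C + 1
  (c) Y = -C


Checking option (c) Y = -C:
  C = -0.344 -> Y = 0.344 ✓
  C = 4.405 -> Y = -4.405 ✓
  C = 4.653 -> Y = -4.653 ✓
All samples match this transformation.

(c) -C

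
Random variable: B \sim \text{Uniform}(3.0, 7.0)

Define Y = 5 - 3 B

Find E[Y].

For Y = -3B + 5:
E[Y] = -3 * E[B] + 5
E[B] = (3 + 7)/2 = 5
E[Y] = -3 * 5 + 5 = -10

-10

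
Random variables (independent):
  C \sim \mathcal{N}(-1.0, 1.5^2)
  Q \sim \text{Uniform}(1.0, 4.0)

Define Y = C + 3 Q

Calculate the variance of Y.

For independent RVs: Var(aX + bY) = a²Var(X) + b²Var(Y)
Var(C) = 2.25
Var(Q) = 0.75
Var(Y) = 1²*2.25 + 3²*0.75
= 1*2.25 + 9*0.75 = 9

9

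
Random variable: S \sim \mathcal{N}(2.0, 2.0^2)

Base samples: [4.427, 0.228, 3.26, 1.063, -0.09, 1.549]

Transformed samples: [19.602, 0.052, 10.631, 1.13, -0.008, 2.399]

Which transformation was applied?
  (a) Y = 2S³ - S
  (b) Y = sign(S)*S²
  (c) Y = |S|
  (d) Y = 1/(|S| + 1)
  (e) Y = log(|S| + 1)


Checking option (b) Y = sign(S)*S²:
  S = 4.427 -> Y = 19.602 ✓
  S = 0.228 -> Y = 0.052 ✓
  S = 3.26 -> Y = 10.631 ✓
All samples match this transformation.

(b) sign(S)*S²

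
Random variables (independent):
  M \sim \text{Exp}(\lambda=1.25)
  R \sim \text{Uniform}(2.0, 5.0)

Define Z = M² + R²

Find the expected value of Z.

E[Z] = E[M²] + E[R²]
E[M²] = Var(M) + E[M]² = 0.64 + 0.64 = 1.28
E[R²] = Var(R) + E[R]² = 0.75 + 12.25 = 13
E[Z] = 1.28 + 13 = 14.28

14.28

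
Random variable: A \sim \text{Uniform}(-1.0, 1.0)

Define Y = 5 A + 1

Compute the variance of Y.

For Y = aA + b: Var(Y) = a² * Var(A)
Var(A) = (1 + 1)^2/12 = 0.33333333
Var(Y) = 5² * 0.33333333 = 25 * 0.33333333 = 8.3333333

8.3333333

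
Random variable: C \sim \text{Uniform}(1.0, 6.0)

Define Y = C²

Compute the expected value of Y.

Using E[X²] = Var(X) + (E[X])²:
E[C] = 3.5
Var(C) = (6 - 1)^2/12 = 2.0833333
E[C²] = 2.0833333 + 3.5² = 2.0833333 + 12.25 = 14.333333

14.333333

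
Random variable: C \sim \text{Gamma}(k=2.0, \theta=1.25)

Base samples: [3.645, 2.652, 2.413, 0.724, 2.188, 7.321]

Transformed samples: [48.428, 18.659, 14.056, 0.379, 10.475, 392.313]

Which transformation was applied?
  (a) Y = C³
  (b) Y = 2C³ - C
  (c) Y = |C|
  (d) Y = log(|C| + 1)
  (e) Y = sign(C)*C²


Checking option (a) Y = C³:
  C = 3.645 -> Y = 48.428 ✓
  C = 2.652 -> Y = 18.659 ✓
  C = 2.413 -> Y = 14.056 ✓
All samples match this transformation.

(a) C³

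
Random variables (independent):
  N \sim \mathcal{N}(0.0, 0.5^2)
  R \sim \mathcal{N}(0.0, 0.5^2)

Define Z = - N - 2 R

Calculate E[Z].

E[Z] = -1*E[N] - 2*E[R]
E[N] = 0
E[R] = 0
E[Z] = -1*0 - 2*0 = 0

0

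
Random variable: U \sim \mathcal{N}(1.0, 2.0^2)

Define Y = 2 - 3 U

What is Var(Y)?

For Y = aU + b: Var(Y) = a² * Var(U)
Var(U) = 2.0^2 = 4
Var(Y) = (-3)² * 4 = 9 * 4 = 36

36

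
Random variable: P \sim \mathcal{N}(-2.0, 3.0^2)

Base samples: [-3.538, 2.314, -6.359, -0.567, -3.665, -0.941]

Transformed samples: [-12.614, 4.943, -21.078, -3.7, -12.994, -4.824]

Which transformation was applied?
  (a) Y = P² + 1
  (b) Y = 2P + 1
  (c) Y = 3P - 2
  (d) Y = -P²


Checking option (c) Y = 3P - 2:
  P = -3.538 -> Y = -12.614 ✓
  P = 2.314 -> Y = 4.943 ✓
  P = -6.359 -> Y = -21.078 ✓
All samples match this transformation.

(c) 3P - 2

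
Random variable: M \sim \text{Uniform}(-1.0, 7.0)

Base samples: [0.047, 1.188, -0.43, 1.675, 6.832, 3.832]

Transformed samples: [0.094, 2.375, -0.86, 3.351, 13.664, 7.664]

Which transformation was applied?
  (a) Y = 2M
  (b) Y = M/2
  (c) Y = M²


Checking option (a) Y = 2M:
  M = 0.047 -> Y = 0.094 ✓
  M = 1.188 -> Y = 2.375 ✓
  M = -0.43 -> Y = -0.86 ✓
All samples match this transformation.

(a) 2M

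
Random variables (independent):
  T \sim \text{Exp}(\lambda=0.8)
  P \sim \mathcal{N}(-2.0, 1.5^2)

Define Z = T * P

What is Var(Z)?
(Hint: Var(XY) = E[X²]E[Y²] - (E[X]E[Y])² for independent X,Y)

Var(XY) = E[X²]E[Y²] - (E[X]E[Y])²
E[T] = 1.25, Var(T) = 1.5625
E[P] = -2, Var(P) = 2.25
E[T²] = 1.5625 + 1.25² = 3.125
E[P²] = 2.25 + (-2)² = 6.25
Var(Z) = 3.125*6.25 - (1.25*(-2))²
= 19.53125 - 6.25 = 13.28125

13.28125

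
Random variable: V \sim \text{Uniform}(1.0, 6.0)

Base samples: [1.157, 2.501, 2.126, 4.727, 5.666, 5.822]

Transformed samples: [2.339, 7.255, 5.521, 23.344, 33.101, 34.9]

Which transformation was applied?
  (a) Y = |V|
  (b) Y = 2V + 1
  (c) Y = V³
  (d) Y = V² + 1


Checking option (d) Y = V² + 1:
  V = 1.157 -> Y = 2.339 ✓
  V = 2.501 -> Y = 7.255 ✓
  V = 2.126 -> Y = 5.521 ✓
All samples match this transformation.

(d) V² + 1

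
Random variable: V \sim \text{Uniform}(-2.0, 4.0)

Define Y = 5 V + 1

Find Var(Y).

For Y = aV + b: Var(Y) = a² * Var(V)
Var(V) = (4 + 2)^2/12 = 3
Var(Y) = 5² * 3 = 25 * 3 = 75

75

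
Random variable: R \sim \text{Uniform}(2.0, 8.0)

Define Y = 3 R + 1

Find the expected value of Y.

For Y = 3R + 1:
E[Y] = 3 * E[R] + 1
E[R] = (2 + 8)/2 = 5
E[Y] = 3 * 5 + 1 = 16

16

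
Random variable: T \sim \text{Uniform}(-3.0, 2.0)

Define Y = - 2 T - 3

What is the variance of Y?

For Y = aT + b: Var(Y) = a² * Var(T)
Var(T) = (2 + 3)^2/12 = 2.0833333
Var(Y) = (-2)² * 2.0833333 = 4 * 2.0833333 = 8.3333333

8.3333333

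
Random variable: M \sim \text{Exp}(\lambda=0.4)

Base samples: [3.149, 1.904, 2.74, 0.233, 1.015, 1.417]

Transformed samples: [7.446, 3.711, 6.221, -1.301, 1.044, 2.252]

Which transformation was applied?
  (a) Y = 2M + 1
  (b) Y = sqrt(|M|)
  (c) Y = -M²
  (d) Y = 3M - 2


Checking option (d) Y = 3M - 2:
  M = 3.149 -> Y = 7.446 ✓
  M = 1.904 -> Y = 3.711 ✓
  M = 2.74 -> Y = 6.221 ✓
All samples match this transformation.

(d) 3M - 2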